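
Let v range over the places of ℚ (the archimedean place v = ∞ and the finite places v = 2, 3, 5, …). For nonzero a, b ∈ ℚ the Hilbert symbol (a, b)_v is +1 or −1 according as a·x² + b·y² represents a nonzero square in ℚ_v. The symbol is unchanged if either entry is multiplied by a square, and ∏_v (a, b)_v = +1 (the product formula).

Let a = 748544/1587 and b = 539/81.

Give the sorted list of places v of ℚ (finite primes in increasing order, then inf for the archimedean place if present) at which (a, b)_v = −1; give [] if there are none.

[3, 17]

(a, b) ≡ (2193, 11) mod (ℚ^×)²; places V = {2, 3, 7, 11, 17, 23, 43, ∞}.
(a,b)_11: α=0, u≡9; β=1, v≡4 (mod 11); (9|11)=+1, (4|11)=+1; sign (−1)^0·+1^1·+1^0 = +1.
(a,b)_17: α=1, u≡6; β=0, v≡14 (mod 17); (6|17)=-1, (14|17)=-1; sign (−1)^0·-1^0·-1^1 = -1.
(a,b)_∞: sgn(2193)=+, sgn(11)=+, so +1.
(a,b)_23: α=-2, u≡3; β=0, v≡20 (mod 23); (3|23)=+1, (20|23)=-1; sign (−1)^0·+1^0·-1^-2 = +1.
(a,b)_43: α=1, u≡34; β=0, v≡4 (mod 43); (34|43)=-1, (4|43)=+1; sign (−1)^0·-1^0·+1^1 = +1.
(a,b)_7: α=0, u≡4; β=2, v≡1 (mod 7); (4|7)=+1, (1|7)=+1; sign (−1)^0·+1^2·+1^0 = +1.
(a,b)_3: α=-1, u≡2; β=-4, v≡2 (mod 3); (2|3)=-1, (2|3)=-1; sign (−1)^0·-1^-4·-1^-1 = -1.
(a,b)_2: α=10, β=0; u≡1, v≡3 (mod 8); ε(u)ε(v)=0·1, αω(v)=10·1, βω(u)=0·0; sum ≡ 0  ⇒  +1.
Ram(2193, 11) = {3, 17}; no ℚ_3-point on the conic.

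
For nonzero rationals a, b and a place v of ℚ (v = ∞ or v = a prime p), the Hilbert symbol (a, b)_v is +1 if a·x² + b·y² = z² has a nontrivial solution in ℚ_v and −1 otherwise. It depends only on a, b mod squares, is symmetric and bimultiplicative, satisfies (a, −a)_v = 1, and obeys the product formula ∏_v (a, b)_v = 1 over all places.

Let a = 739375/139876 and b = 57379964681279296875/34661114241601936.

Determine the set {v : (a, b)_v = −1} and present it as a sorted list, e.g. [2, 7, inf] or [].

[2, 7]

(a, b) ≡ (7, 3) mod (ℚ^×)²; places V = {2, 3, 5, 7, 11, 13, 17, ∞}.
(a,b)_17: α=-2, u≡12; β=-4, v≡3 (mod 17); (12|17)=-1, (3|17)=-1; sign (−1)^0·-1^-4·-1^-2 = +1.
(a,b)_5: α=4, u≡3; β=10, v≡3 (mod 5); (3|5)=-1, (3|5)=-1; sign (−1)^0·-1^10·-1^4 = +1.
(a,b)_2: α=-2, β=-4; u≡7, v≡3 (mod 8); ε(u)ε(v)=1·1, αω(v)=-2·1, βω(u)=-4·0; sum ≡ 1  ⇒  -1.
(a,b)_∞: sgn(7)=+, sgn(3)=+, so +1.
(a,b)_7: α=1, u≡1; β=4, v≡5 (mod 7); (1|7)=+1, (5|7)=-1; sign (−1)^0·+1^4·-1^1 = -1.
(a,b)_13: α=2, u≡8; β=8, v≡9 (mod 13); (8|13)=-1, (9|13)=+1; sign (−1)^0·-1^8·+1^2 = +1.
(a,b)_3: α=0, u≡1; β=1, v≡1 (mod 3); (1|3)=+1, (1|3)=+1; sign (−1)^0·+1^1·+1^0 = +1.
(a,b)_11: α=-2, u≡10; β=-10, v≡5 (mod 11); (10|11)=-1, (5|11)=+1; sign (−1)^0·-1^-10·+1^-2 = +1.
|Ram(7, 3)| = 2, even; anisotropic at {2, 7}.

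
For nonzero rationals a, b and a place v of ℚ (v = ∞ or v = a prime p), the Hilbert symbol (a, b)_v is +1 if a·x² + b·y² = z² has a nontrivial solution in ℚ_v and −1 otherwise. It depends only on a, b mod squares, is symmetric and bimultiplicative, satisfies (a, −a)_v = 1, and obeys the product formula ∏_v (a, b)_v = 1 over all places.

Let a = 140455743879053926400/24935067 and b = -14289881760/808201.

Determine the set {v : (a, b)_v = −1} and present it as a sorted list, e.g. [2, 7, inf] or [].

(a, b) ≡ (1122, -5610) mod (ℚ^×)²; places V = {2, 3, 5, 7, 11, 17, 19, 29, 31, ∞}.
(a,b)_29: α=0, u≡7; β=-2, v≡4 (mod 29); (7|29)=+1, (4|29)=+1; sign (−1)^0·+1^-2·+1^0 = +1.
(a,b)_2: α=13, β=5; u≡1, v≡3 (mod 8); ε(u)ε(v)=0·1, αω(v)=13·1, βω(u)=5·0; sum ≡ 1  ⇒  -1.
(a,b)_5: α=2, u≡3; β=1, v≡3 (mod 5); (3|5)=-1, (3|5)=-1; sign (−1)^0·-1^1·-1^2 = -1.
(a,b)_3: α=-3, u≡2; β=3, v≡2 (mod 3); (2|3)=-1, (2|3)=-1; sign (−1)^1·-1^3·-1^-3 = -1.
(a,b)_∞: sgn(1122)=+, sgn(-5610)=−, so +1.
(a,b)_19: α=2, u≡7; β=2, v≡8 (mod 19); (7|19)=+1, (8|19)=-1; sign (−1)^0·+1^2·-1^2 = +1.
(a,b)_11: α=5, u≡5; β=1, v≡2 (mod 11); (5|11)=+1, (2|11)=-1; sign (−1)^1·+1^1·-1^5 = +1.
(a,b)_17: α=3, u≡13; β=1, v≡10 (mod 17); (13|17)=+1, (10|17)=-1; sign (−1)^0·+1^1·-1^3 = -1.
(a,b)_31: α=-4, u≡26; β=-2, v≡2 (mod 31); (26|31)=-1, (2|31)=+1; sign (−1)^0·-1^-2·+1^-4 = +1.
(a,b)_7: α=4, u≡2; β=2, v≡4 (mod 7); (2|7)=+1, (4|7)=+1; sign (−1)^0·+1^2·+1^4 = +1.
(1122, -5610 / ℚ) ramifies at {2, 3, 5, 17}: a division algebra.

[2, 3, 5, 17]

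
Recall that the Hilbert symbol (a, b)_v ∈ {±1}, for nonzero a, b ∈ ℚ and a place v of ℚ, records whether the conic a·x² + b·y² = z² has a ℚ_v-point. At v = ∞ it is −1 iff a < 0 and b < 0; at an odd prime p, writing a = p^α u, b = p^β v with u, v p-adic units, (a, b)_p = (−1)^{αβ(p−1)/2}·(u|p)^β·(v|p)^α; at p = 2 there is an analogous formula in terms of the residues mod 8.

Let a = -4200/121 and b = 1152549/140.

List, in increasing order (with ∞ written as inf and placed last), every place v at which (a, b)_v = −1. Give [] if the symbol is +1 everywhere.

(a, b) ≡ (-42, 55335) mod (ℚ^×)²; places V = {2, 3, 5, 7, 11, 17, 31, ∞}.
(a,b)_31: α=0, u≡5; β=1, v≡20 (mod 31); (5|31)=+1, (20|31)=+1; sign (−1)^0·+1^1·+1^0 = +1.
(a,b)_2: α=3, β=-2; u≡3, v≡7 (mod 8); ε(u)ε(v)=1·1, αω(v)=3·0, βω(u)=-2·1; sum ≡ 1  ⇒  -1.
(a,b)_∞: sgn(-42)=−, sgn(55335)=+, so +1.
(a,b)_11: α=-2, u≡2; β=0, v≡3 (mod 11); (2|11)=-1, (3|11)=+1; sign (−1)^0·-1^0·+1^-2 = +1.
(a,b)_7: α=1, u≡1; β=-1, v≡1 (mod 7); (1|7)=+1, (1|7)=+1; sign (−1)^1·+1^-1·+1^1 = -1.
(a,b)_3: α=1, u≡1; β=7, v≡1 (mod 3); (1|3)=+1, (1|3)=+1; sign (−1)^1·+1^7·+1^1 = -1.
(a,b)_5: α=2, u≡2; β=-1, v≡3 (mod 5); (2|5)=-1, (3|5)=-1; sign (−1)^0·-1^-1·-1^2 = -1.
(a,b)_17: α=0, u≡8; β=1, v≡13 (mod 17); (8|17)=+1, (13|17)=+1; sign (−1)^0·+1^1·+1^0 = +1.
(-42, 55335 / ℚ) ramifies at {2, 3, 5, 7}: a division algebra.

[2, 3, 5, 7]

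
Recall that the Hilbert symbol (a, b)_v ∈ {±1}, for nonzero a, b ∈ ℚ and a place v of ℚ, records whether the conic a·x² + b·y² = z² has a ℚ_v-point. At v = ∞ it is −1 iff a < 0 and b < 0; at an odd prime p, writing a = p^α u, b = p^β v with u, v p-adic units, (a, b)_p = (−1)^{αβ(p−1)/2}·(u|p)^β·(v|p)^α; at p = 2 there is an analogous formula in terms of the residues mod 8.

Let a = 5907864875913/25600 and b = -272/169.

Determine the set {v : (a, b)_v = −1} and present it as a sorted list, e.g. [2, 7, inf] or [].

(a, b) ≡ (383097, -17) mod (ℚ^×)²; places V = {2, 3, 5, 7, 11, 13, 17, 19, 47, ∞}.
(a,b)_17: α=2, u≡2; β=1, v≡16 (mod 17); (2|17)=+1, (16|17)=+1; sign (−1)^0·+1^1·+1^2 = +1.
(a,b)_3: α=3, u≡1; β=0, v≡1 (mod 3); (1|3)=+1, (1|3)=+1; sign (−1)^0·+1^0·+1^3 = +1.
(a,b)_11: α=3, u≡1; β=0, v≡9 (mod 11); (1|11)=+1, (9|11)=+1; sign (−1)^0·+1^0·+1^3 = +1.
(a,b)_47: α=1, u≡23; β=0, v≡44 (mod 47); (23|47)=-1, (44|47)=-1; sign (−1)^0·-1^0·-1^1 = -1.
(a,b)_13: α=1, u≡8; β=-2, v≡1 (mod 13); (8|13)=-1, (1|13)=+1; sign (−1)^0·-1^-2·+1^1 = +1.
(a,b)_∞: sgn(383097)=+, sgn(-17)=−, so +1.
(a,b)_5: α=-2, u≡2; β=0, v≡2 (mod 5); (2|5)=-1, (2|5)=-1; sign (−1)^0·-1^0·-1^-2 = +1.
(a,b)_2: α=-10, β=4; u≡1, v≡7 (mod 8); ε(u)ε(v)=0·1, αω(v)=-10·0, βω(u)=4·0; sum ≡ 0  ⇒  +1.
(a,b)_19: α=1, u≡7; β=0, v≡3 (mod 19); (7|19)=+1, (3|19)=-1; sign (−1)^0·+1^0·-1^1 = -1.
(a,b)_7: α=2, u≡1; β=0, v≡1 (mod 7); (1|7)=+1, (1|7)=+1; sign (−1)^0·+1^0·+1^2 = +1.
Ram(383097, -17) = {19, 47}; no ℚ_19-point on the conic.

[19, 47]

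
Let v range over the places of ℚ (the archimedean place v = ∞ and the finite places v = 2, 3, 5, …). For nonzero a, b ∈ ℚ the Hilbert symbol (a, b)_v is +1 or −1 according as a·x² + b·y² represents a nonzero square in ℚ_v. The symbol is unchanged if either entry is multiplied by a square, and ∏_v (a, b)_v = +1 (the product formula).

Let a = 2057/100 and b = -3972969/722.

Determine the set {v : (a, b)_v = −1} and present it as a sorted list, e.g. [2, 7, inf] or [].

Mod squares: a ≡ 17, b ≡ -2002. Check v ∈ {∞, 2, 3, 5, 7, 11, 13, 17, 19}.
v=19: a=19^0·(≡1), b=19^-2·(≡13) mod 19; (1|19)=+1, (13|19)=-1; (−1)^{0·-2·9}·(+1)^-2·(-1)^0 = +1.
v=∞: 17 > 0 and -2002 < 0  ⇒  (a,b)_∞ = +1.
v=7: a=7^0·(≡3), b=7^3·(≡2) mod 7; (3|7)=-1, (2|7)=+1; (−1)^{0·3·3}·(-1)^3·(+1)^0 = -1.
v=13: a=13^0·(≡9), b=13^1·(≡8) mod 13; (9|13)=+1, (8|13)=-1; (−1)^{0·1·6}·(+1)^1·(-1)^0 = +1.
v=2: v_2(a)=-2, v_2(b)=-1; units ≡ 1, 7 (mod 8); ε·ε+αω+βω = 0·1+-2·0+-1·0 ≡ 0  ⇒  (a,b)_2 = +1.
v=3: a=3^0·(≡2), b=3^4·(≡2) mod 3; (2|3)=-1, (2|3)=-1; (−1)^{0·4·1}·(-1)^4·(-1)^0 = +1.
v=11: a=11^2·(≡6), b=11^1·(≡4) mod 11; (6|11)=-1, (4|11)=+1; (−1)^{2·1·5}·(-1)^1·(+1)^2 = -1.
v=5: a=5^-2·(≡3), b=5^0·(≡3) mod 5; (3|5)=-1, (3|5)=-1; (−1)^{-2·0·2}·(-1)^0·(-1)^-2 = +1.
v=17: a=17^1·(≡16), b=17^0·(≡2) mod 17; (16|17)=+1, (2|17)=+1; (−1)^{1·0·8}·(+1)^0·(+1)^1 = +1.
(17, -2002 / ℚ) ramifies at {7, 11}: a division algebra.

[7, 11]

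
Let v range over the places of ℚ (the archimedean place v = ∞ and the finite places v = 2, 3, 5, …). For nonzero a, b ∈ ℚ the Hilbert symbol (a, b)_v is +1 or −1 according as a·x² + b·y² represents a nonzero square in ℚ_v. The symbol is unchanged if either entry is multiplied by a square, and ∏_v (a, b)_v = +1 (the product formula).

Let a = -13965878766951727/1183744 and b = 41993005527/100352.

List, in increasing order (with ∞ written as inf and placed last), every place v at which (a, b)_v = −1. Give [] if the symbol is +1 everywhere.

[]

Mod squares: a ≡ -943, b ≡ 1166. Check v ∈ {∞, 2, 3, 7, 11, 17, 23, 41, 53}.
v=3: a=3^0·(≡2), b=3^4·(≡2) mod 3; (2|3)=-1, (2|3)=-1; (−1)^{0·4·1}·(-1)^4·(-1)^0 = +1.
v=41: a=41^3·(≡10), b=41^2·(≡8) mod 41; (10|41)=+1, (8|41)=+1; (−1)^{3·2·20}·(+1)^2·(+1)^3 = +1.
v=∞: -943 < 0 and 1166 > 0  ⇒  (a,b)_∞ = +1.
v=17: a=17^-2·(≡2), b=17^0·(≡12) mod 17; (2|17)=+1, (12|17)=-1; (−1)^{-2·0·8}·(+1)^0·(-1)^-2 = +1.
v=7: a=7^2·(≡2), b=7^-2·(≡1) mod 7; (2|7)=+1, (1|7)=+1; (−1)^{2·-2·3}·(+1)^-2·(+1)^2 = +1.
v=53: a=53^2·(≡52), b=53^1·(≡5) mod 53; (52|53)=+1, (5|53)=-1; (−1)^{2·1·26}·(+1)^1·(-1)^2 = +1.
v=11: a=11^2·(≡1), b=11^1·(≡6) mod 11; (1|11)=+1, (6|11)=-1; (−1)^{2·1·5}·(+1)^1·(-1)^2 = +1.
v=2: v_2(a)=-12, v_2(b)=-11; units ≡ 1, 7 (mod 8); ε·ε+αω+βω = 0·1+-12·0+-11·0 ≡ 0  ⇒  (a,b)_2 = +1.
v=23: a=23^3·(≡19), b=23^2·(≡18) mod 23; (19|23)=-1, (18|23)=+1; (−1)^{3·2·11}·(-1)^2·(+1)^3 = +1.
Every local symbol is +1, so the conic -943·x² + 1166·y² = z² has ℚ_v-points for all v and hence a ℚ-point; (a, b / ℚ) ≅ M_2(ℚ).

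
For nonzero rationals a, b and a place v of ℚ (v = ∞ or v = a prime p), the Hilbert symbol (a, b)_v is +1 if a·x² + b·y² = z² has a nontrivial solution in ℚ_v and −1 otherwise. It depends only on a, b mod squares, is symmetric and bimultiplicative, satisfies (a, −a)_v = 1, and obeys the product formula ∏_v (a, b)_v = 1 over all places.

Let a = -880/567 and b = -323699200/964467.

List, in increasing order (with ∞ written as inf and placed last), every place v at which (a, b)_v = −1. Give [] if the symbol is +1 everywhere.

(a, b) ≡ (-385, -1254) mod (ℚ^×)²; places V = {2, 3, 5, 7, 11, 19, ∞}.
(a,b)_11: α=1, u≡5; β=3, v≡6 (mod 11); (5|11)=+1, (6|11)=-1; sign (−1)^1·+1^3·-1^1 = +1.
(a,b)_7: α=-1, u≡4; β=-2, v≡6 (mod 7); (4|7)=+1, (6|7)=-1; sign (−1)^0·+1^-2·-1^-1 = -1.
(a,b)_2: α=4, β=9; u≡7, v≡5 (mod 8); ε(u)ε(v)=1·0, αω(v)=4·1, βω(u)=9·0; sum ≡ 0  ⇒  +1.
(a,b)_19: α=0, u≡2; β=1, v≡15 (mod 19); (2|19)=-1, (15|19)=-1; sign (−1)^0·-1^1·-1^0 = -1.
(a,b)_3: α=-4, u≡2; β=-9, v≡2 (mod 3); (2|3)=-1, (2|3)=-1; sign (−1)^0·-1^-9·-1^-4 = -1.
(a,b)_∞: sgn(-385)=−, sgn(-1254)=−, so -1.
(a,b)_5: α=1, u≡2; β=2, v≡1 (mod 5); (2|5)=-1, (1|5)=+1; sign (−1)^0·-1^2·+1^1 = +1.
(-385, -1254 / ℚ) ramifies at {3, 7, 19, ∞}: a division algebra.

[3, 7, 19, inf]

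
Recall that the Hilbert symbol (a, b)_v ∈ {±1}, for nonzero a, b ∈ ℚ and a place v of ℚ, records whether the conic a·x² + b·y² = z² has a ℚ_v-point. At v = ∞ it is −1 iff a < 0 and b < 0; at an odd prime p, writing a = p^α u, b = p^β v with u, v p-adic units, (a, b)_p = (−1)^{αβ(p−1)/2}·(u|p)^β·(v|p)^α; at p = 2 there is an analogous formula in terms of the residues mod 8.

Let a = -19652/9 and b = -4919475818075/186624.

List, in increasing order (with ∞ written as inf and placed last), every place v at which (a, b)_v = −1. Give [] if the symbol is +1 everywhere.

[41, inf]

(a, b) ≡ (-17, -16523) mod (ℚ^×)²; places V = {2, 3, 5, 7, 13, 17, 29, 31, 41, ∞}.
(a,b)_29: α=0, u≡14; β=2, v≡1 (mod 29); (14|29)=-1, (1|29)=+1; sign (−1)^0·-1^2·+1^0 = +1.
(a,b)_3: α=-2, u≡1; β=-6, v≡1 (mod 3); (1|3)=+1, (1|3)=+1; sign (−1)^0·+1^-6·+1^-2 = +1.
(a,b)_41: α=0, u≡35; β=1, v≡30 (mod 41); (35|41)=-1, (30|41)=-1; sign (−1)^0·-1^1·-1^0 = -1.
(a,b)_31: α=0, u≡14; β=1, v≡1 (mod 31); (14|31)=+1, (1|31)=+1; sign (−1)^0·+1^1·+1^0 = +1.
(a,b)_∞: sgn(-17)=−, sgn(-16523)=−, so -1.
(a,b)_13: α=0, u≡12; β=1, v≡1 (mod 13); (12|13)=+1, (1|13)=+1; sign (−1)^0·+1^1·+1^0 = +1.
(a,b)_7: α=0, u≡2; β=2, v≡1 (mod 7); (2|7)=+1, (1|7)=+1; sign (−1)^0·+1^2·+1^0 = +1.
(a,b)_17: α=3, u≡9; β=2, v≡13 (mod 17); (9|17)=+1, (13|17)=+1; sign (−1)^0·+1^2·+1^3 = +1.
(a,b)_2: α=2, β=-8; u≡7, v≡5 (mod 8); ε(u)ε(v)=1·0, αω(v)=2·1, βω(u)=-8·0; sum ≡ 0  ⇒  +1.
(a,b)_5: α=0, u≡2; β=2, v≡3 (mod 5); (2|5)=-1, (3|5)=-1; sign (−1)^0·-1^2·-1^0 = +1.
(-17, -16523 / ℚ) ramifies at {41, ∞}: a division algebra.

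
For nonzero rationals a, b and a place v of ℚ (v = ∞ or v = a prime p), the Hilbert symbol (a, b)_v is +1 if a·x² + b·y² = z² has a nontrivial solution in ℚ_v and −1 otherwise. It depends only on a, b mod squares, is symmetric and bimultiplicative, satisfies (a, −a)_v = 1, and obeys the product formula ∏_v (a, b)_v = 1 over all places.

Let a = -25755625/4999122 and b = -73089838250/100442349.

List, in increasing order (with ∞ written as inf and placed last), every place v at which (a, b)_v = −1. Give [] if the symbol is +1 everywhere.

[2, 5, 7, inf]

(a, b) ≡ (-2, -3570) mod (ℚ^×)²; places V = {2, 3, 5, 7, 11, 13, 17, 29, 31, ∞}.
(a,b)_31: α=-2, u≡29; β=0, v≡21 (mod 31); (29|31)=-1, (21|31)=-1; sign (−1)^0·-1^0·-1^-2 = +1.
(a,b)_∞: sgn(-2)=−, sgn(-3570)=−, so -1.
(a,b)_13: α=0, u≡6; β=2, v≡7 (mod 13); (6|13)=-1, (7|13)=-1; sign (−1)^0·-1^2·-1^0 = +1.
(a,b)_3: α=-2, u≡1; β=-15, v≡1 (mod 3); (1|3)=+1, (1|3)=+1; sign (−1)^0·+1^-15·+1^-2 = +1.
(a,b)_2: α=-1, β=1; u≡7, v≡7 (mod 8); ε(u)ε(v)=1·1, αω(v)=-1·0, βω(u)=1·0; sum ≡ 1  ⇒  -1.
(a,b)_17: α=-2, u≡8; β=1, v≡7 (mod 17); (8|17)=+1, (7|17)=-1; sign (−1)^0·+1^1·-1^-2 = +1.
(a,b)_5: α=4, u≡3; β=3, v≡1 (mod 5); (3|5)=-1, (1|5)=+1; sign (−1)^0·-1^3·+1^4 = -1.
(a,b)_29: α=2, u≡27; β=2, v≡21 (mod 29); (27|29)=-1, (21|29)=-1; sign (−1)^0·-1^2·-1^2 = +1.
(a,b)_11: α=0, u≡4; β=2, v≡9 (mod 11); (4|11)=+1, (9|11)=+1; sign (−1)^0·+1^2·+1^0 = +1.
(a,b)_7: α=2, u≡6; β=-1, v≡2 (mod 7); (6|7)=-1, (2|7)=+1; sign (−1)^0·-1^-1·+1^2 = -1.
(-2, -3570 / ℚ) ramifies at {2, 5, 7, ∞}: a division algebra.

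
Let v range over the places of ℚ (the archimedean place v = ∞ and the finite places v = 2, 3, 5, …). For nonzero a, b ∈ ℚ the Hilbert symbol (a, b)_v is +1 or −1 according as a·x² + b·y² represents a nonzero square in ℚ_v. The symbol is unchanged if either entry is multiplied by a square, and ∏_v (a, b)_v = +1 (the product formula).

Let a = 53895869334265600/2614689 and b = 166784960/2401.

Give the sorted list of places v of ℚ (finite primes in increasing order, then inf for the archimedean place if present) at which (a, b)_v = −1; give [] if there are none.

[2, 17]

Mod squares: a ≡ 31, b ≡ 2606015. Check v ∈ {∞, 2, 3, 5, 7, 11, 17, 23, 31, 43}.
v=7: a=7^-4·(≡3), b=7^-4·(≡6) mod 7; (3|7)=-1, (6|7)=-1; (−1)^{-4·-4·3}·(-1)^-4·(-1)^-4 = +1.
v=11: a=11^-2·(≡3), b=11^0·(≡4) mod 11; (3|11)=+1, (4|11)=+1; (−1)^{-2·0·5}·(+1)^0·(+1)^-2 = +1.
v=31: a=31^3·(≡7), b=31^1·(≡30) mod 31; (7|31)=+1, (30|31)=-1; (−1)^{3·1·15}·(+1)^1·(-1)^3 = +1.
v=∞: 31 > 0 and 2606015 > 0  ⇒  (a,b)_∞ = +1.
v=2: v_2(a)=8, v_2(b)=6; units ≡ 7, 7 (mod 8); ε·ε+αω+βω = 1·1+8·0+6·0 ≡ 1  ⇒  (a,b)_2 = -1.
v=5: a=5^2·(≡1), b=5^1·(≡2) mod 5; (1|5)=+1, (2|5)=-1; (−1)^{2·1·2}·(+1)^1·(-1)^2 = +1.
v=17: a=17^2·(≡7), b=17^1·(≡11) mod 17; (7|17)=-1, (11|17)=-1; (−1)^{2·1·8}·(-1)^1·(-1)^2 = -1.
v=23: a=23^2·(≡1), b=23^1·(≡14) mod 23; (1|23)=+1, (14|23)=-1; (−1)^{2·1·11}·(+1)^1·(-1)^2 = +1.
v=43: a=43^2·(≡40), b=43^1·(≡32) mod 43; (40|43)=+1, (32|43)=-1; (−1)^{2·1·21}·(+1)^1·(-1)^2 = +1.
v=3: a=3^-2·(≡1), b=3^0·(≡2) mod 3; (1|3)=+1, (2|3)=-1; (−1)^{-2·0·1}·(+1)^0·(-1)^-2 = +1.
(31, 2606015 / ℚ) ramifies at {2, 17}: a division algebra.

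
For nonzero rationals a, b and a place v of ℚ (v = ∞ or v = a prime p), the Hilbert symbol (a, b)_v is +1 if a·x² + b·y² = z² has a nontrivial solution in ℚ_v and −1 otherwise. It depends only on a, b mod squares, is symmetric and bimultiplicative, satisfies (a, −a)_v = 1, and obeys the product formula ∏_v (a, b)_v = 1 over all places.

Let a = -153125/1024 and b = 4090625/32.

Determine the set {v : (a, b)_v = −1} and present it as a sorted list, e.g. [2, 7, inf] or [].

Mod squares: a ≡ -5, b ≡ 13090. Check v ∈ {∞, 2, 5, 7, 11, 17}.
v=2: v_2(a)=-10, v_2(b)=-5; units ≡ 3, 1 (mod 8); ε·ε+αω+βω = 1·0+-10·0+-5·1 ≡ 1  ⇒  (a,b)_2 = -1.
v=5: a=5^5·(≡4), b=5^5·(≡2) mod 5; (4|5)=+1, (2|5)=-1; (−1)^{5·5·2}·(+1)^5·(-1)^5 = -1.
v=∞: -5 < 0 and 13090 > 0  ⇒  (a,b)_∞ = +1.
v=17: a=17^0·(≡7), b=17^1·(≡5) mod 17; (7|17)=-1, (5|17)=-1; (−1)^{0·1·8}·(-1)^1·(-1)^0 = -1.
v=11: a=11^0·(≡6), b=11^1·(≡2) mod 11; (6|11)=-1, (2|11)=-1; (−1)^{0·1·5}·(-1)^1·(-1)^0 = -1.
v=7: a=7^2·(≡2), b=7^1·(≡2) mod 7; (2|7)=+1, (2|7)=+1; (−1)^{2·1·3}·(+1)^1·(+1)^2 = +1.
|Ram(-5, 13090)| = 4, even; anisotropic at {2, 5, 11, 17}.

[2, 5, 11, 17]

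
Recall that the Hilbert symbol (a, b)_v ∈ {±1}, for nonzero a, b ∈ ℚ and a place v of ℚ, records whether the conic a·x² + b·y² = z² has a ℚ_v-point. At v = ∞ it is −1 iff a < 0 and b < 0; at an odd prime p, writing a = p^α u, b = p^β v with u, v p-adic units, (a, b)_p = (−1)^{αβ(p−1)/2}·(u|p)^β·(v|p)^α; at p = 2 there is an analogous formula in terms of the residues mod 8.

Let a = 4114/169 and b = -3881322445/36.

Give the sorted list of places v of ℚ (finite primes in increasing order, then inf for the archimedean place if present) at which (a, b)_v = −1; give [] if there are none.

Mod squares: a ≡ 34, b ≡ -189805. Check v ∈ {∞, 2, 3, 5, 7, 11, 13, 17, 29}.
v=3: a=3^0·(≡1), b=3^-2·(≡2) mod 3; (1|3)=+1, (2|3)=-1; (−1)^{0·-2·1}·(+1)^-2·(-1)^0 = +1.
v=5: a=5^0·(≡1), b=5^1·(≡1) mod 5; (1|5)=+1, (1|5)=+1; (−1)^{0·1·2}·(+1)^1·(+1)^0 = +1.
v=2: v_2(a)=1, v_2(b)=-2; units ≡ 1, 3 (mod 8); ε·ε+αω+βω = 0·1+1·1+-2·0 ≡ 1  ⇒  (a,b)_2 = -1.
v=13: a=13^-2·(≡6), b=13^2·(≡11) mod 13; (6|13)=-1, (11|13)=-1; (−1)^{-2·2·6}·(-1)^2·(-1)^-2 = +1.
v=17: a=17^1·(≡13), b=17^1·(≡13) mod 17; (13|17)=+1, (13|17)=+1; (−1)^{1·1·8}·(+1)^1·(+1)^1 = +1.
v=29: a=29^0·(≡24), b=29^1·(≡1) mod 29; (24|29)=+1, (1|29)=+1; (−1)^{0·1·14}·(+1)^1·(+1)^0 = +1.
v=∞: 34 > 0 and -189805 < 0  ⇒  (a,b)_∞ = +1.
v=7: a=7^0·(≡5), b=7^1·(≡6) mod 7; (5|7)=-1, (6|7)=-1; (−1)^{0·1·3}·(-1)^1·(-1)^0 = -1.
v=11: a=11^2·(≡3), b=11^3·(≡9) mod 11; (3|11)=+1, (9|11)=+1; (−1)^{2·3·5}·(+1)^3·(+1)^2 = +1.
Ram(34, -189805) = {2, 7}; no ℚ_2-point on the conic.

[2, 7]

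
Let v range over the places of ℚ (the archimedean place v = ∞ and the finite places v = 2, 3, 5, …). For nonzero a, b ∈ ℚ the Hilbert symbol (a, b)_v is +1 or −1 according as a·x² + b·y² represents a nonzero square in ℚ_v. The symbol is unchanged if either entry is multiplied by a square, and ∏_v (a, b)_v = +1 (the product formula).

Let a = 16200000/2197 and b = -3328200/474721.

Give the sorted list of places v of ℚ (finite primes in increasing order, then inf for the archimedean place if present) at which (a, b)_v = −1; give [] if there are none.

[5, 13]

Mod squares: a ≡ 65, b ≡ -2. Check v ∈ {∞, 2, 3, 5, 13, 43, 53}.
v=13: a=13^-3·(≡11), b=13^-2·(≡8) mod 13; (11|13)=-1, (8|13)=-1; (−1)^{-3·-2·6}·(-1)^-2·(-1)^-3 = -1.
v=53: a=53^0·(≡45), b=53^-2·(≡20) mod 53; (45|53)=-1, (20|53)=-1; (−1)^{0·-2·26}·(-1)^-2·(-1)^0 = +1.
v=2: v_2(a)=6, v_2(b)=3; units ≡ 1, 7 (mod 8); ε·ε+αω+βω = 0·1+6·0+3·0 ≡ 0  ⇒  (a,b)_2 = +1.
v=3: a=3^4·(≡2), b=3^2·(≡1) mod 3; (2|3)=-1, (1|3)=+1; (−1)^{4·2·1}·(-1)^2·(+1)^4 = +1.
v=43: a=43^0·(≡2), b=43^2·(≡6) mod 43; (2|43)=-1, (6|43)=+1; (−1)^{0·2·21}·(-1)^2·(+1)^0 = +1.
v=∞: 65 > 0 and -2 < 0  ⇒  (a,b)_∞ = +1.
v=5: a=5^5·(≡2), b=5^2·(≡2) mod 5; (2|5)=-1, (2|5)=-1; (−1)^{5·2·2}·(-1)^2·(-1)^5 = -1.
(65, -2 / ℚ) ramifies at {5, 13}: a division algebra.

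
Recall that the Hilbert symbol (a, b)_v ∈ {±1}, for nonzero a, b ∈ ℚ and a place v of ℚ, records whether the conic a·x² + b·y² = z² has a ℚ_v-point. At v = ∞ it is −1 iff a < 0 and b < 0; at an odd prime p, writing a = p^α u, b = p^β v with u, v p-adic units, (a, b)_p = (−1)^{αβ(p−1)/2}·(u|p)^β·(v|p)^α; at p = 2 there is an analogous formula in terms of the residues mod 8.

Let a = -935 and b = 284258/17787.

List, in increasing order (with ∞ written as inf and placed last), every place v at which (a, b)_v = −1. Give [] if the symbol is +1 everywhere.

Mod squares: a ≡ -935, b ≡ 6. Check v ∈ {∞, 2, 3, 5, 7, 11, 13, 17, 29}.
v=17: a=17^1·(≡13), b=17^0·(≡7) mod 17; (13|17)=+1, (7|17)=-1; (−1)^{1·0·8}·(+1)^0·(-1)^1 = -1.
v=2: v_2(a)=0, v_2(b)=1; units ≡ 1, 3 (mod 8); ε·ε+αω+βω = 0·1+0·1+1·0 ≡ 0  ⇒  (a,b)_2 = +1.
v=13: a=13^0·(≡1), b=13^2·(≡6) mod 13; (1|13)=+1, (6|13)=-1; (−1)^{0·2·6}·(+1)^2·(-1)^0 = +1.
v=29: a=29^0·(≡22), b=29^2·(≡28) mod 29; (22|29)=+1, (28|29)=+1; (−1)^{0·2·14}·(+1)^2·(+1)^0 = +1.
v=∞: -935 < 0 and 6 > 0  ⇒  (a,b)_∞ = +1.
v=5: a=5^1·(≡3), b=5^0·(≡4) mod 5; (3|5)=-1, (4|5)=+1; (−1)^{1·0·2}·(-1)^0·(+1)^1 = +1.
v=3: a=3^0·(≡1), b=3^-1·(≡2) mod 3; (1|3)=+1, (2|3)=-1; (−1)^{0·-1·1}·(+1)^-1·(-1)^0 = +1.
v=11: a=11^1·(≡3), b=11^-2·(≡10) mod 11; (3|11)=+1, (10|11)=-1; (−1)^{1·-2·5}·(+1)^-2·(-1)^1 = -1.
v=7: a=7^0·(≡3), b=7^-2·(≡5) mod 7; (3|7)=-1, (5|7)=-1; (−1)^{0·-2·3}·(-1)^-2·(-1)^0 = +1.
Ram(-935, 6) = {11, 17}; no ℚ_11-point on the conic.

[11, 17]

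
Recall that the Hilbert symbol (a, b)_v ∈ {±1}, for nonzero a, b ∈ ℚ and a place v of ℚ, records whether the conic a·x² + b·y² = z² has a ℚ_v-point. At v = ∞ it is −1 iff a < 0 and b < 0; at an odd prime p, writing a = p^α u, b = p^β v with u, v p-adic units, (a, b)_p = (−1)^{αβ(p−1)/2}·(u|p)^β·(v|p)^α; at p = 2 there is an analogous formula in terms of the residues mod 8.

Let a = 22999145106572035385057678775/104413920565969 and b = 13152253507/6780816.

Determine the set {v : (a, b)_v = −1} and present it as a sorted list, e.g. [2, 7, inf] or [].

[2, 17, 29, 47]

(a, b) ≡ (1479, 29563) mod (ℚ^×)²; places V = {2, 3, 5, 7, 17, 23, 29, 31, 37, 47, ∞}.
(a,b)_23: α=4, u≡20; β=2, v≡6 (mod 23); (20|23)=-1, (6|23)=+1; sign (−1)^0·-1^2·+1^4 = +1.
(a,b)_31: α=-6, u≡27; β=-2, v≡28 (mod 31); (27|31)=-1, (28|31)=+1; sign (−1)^0·-1^-2·+1^-6 = +1.
(a,b)_37: α=4, u≡11; β=1, v≡2 (mod 37); (11|37)=+1, (2|37)=-1; sign (−1)^0·+1^1·-1^4 = +1.
(a,b)_17: α=3, u≡8; β=1, v≡7 (mod 17); (8|17)=+1, (7|17)=-1; sign (−1)^0·+1^1·-1^3 = -1.
(a,b)_29: α=3, u≡4; β=2, v≡12 (mod 29); (4|29)=+1, (12|29)=-1; sign (−1)^0·+1^2·-1^3 = -1.
(a,b)_∞: sgn(1479)=+, sgn(29563)=+, so +1.
(a,b)_47: α=4, u≡41; β=1, v≡25 (mod 47); (41|47)=-1, (25|47)=+1; sign (−1)^0·-1^1·+1^4 = -1.
(a,b)_5: α=2, u≡4; β=0, v≡2 (mod 5); (4|5)=+1, (2|5)=-1; sign (−1)^0·+1^0·-1^2 = +1.
(a,b)_2: α=0, β=-4; u≡7, v≡3 (mod 8); ε(u)ε(v)=1·1, αω(v)=0·1, βω(u)=-4·0; sum ≡ 1  ⇒  -1.
(a,b)_3: α=1, u≡1; β=-2, v≡1 (mod 3); (1|3)=+1, (1|3)=+1; sign (−1)^0·+1^-2·+1^1 = +1.
(a,b)_7: α=-6, u≡2; β=-2, v≡1 (mod 7); (2|7)=+1, (1|7)=+1; sign (−1)^0·+1^-2·+1^-6 = +1.
|Ram(1479, 29563)| = 4, even; anisotropic at {2, 17, 29, 47}.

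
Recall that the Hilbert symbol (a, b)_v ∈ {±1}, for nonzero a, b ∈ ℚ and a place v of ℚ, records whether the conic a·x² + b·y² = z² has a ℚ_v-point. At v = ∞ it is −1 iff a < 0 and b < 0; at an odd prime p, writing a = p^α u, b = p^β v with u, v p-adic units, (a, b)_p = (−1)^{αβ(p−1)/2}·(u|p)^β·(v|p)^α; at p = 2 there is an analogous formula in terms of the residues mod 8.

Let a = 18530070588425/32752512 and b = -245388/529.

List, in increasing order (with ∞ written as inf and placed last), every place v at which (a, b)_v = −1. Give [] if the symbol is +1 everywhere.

[2, 11, 23, 29]

Mod squares: a ≡ 572286, b ≡ -3. Check v ∈ {∞, 2, 3, 5, 11, 13, 19, 23, 29}.
v=3: a=3^-9·(≡1), b=3^1·(≡2) mod 3; (1|3)=+1, (2|3)=-1; (−1)^{-9·1·1}·(+1)^1·(-1)^-9 = +1.
v=11: a=11^1·(≡2), b=11^2·(≡7) mod 11; (2|11)=-1, (7|11)=-1; (−1)^{1·2·5}·(-1)^2·(-1)^1 = -1.
v=29: a=29^1·(≡3), b=29^0·(≡18) mod 29; (3|29)=-1, (18|29)=-1; (−1)^{1·0·14}·(-1)^0·(-1)^1 = -1.
v=5: a=5^2·(≡1), b=5^0·(≡3) mod 5; (1|5)=+1, (3|5)=-1; (−1)^{2·0·2}·(+1)^0·(-1)^2 = +1.
v=2: v_2(a)=-7, v_2(b)=2; units ≡ 7, 5 (mod 8); ε·ε+αω+βω = 1·0+-7·1+2·0 ≡ 1  ⇒  (a,b)_2 = -1.
v=∞: 572286 > 0 and -3 < 0  ⇒  (a,b)_∞ = +1.
v=23: a=23^5·(≡7), b=23^-2·(≡22) mod 23; (7|23)=-1, (22|23)=-1; (−1)^{5·-2·11}·(-1)^-2·(-1)^5 = -1.
v=19: a=19^2·(≡6), b=19^0·(≡1) mod 19; (6|19)=+1, (1|19)=+1; (−1)^{2·0·9}·(+1)^0·(+1)^2 = +1.
v=13: a=13^-1·(≡10), b=13^2·(≡12) mod 13; (10|13)=+1, (12|13)=+1; (−1)^{-1·2·6}·(+1)^2·(+1)^-1 = +1.
|Ram(572286, -3)| = 4, even; anisotropic at {2, 11, 23, 29}.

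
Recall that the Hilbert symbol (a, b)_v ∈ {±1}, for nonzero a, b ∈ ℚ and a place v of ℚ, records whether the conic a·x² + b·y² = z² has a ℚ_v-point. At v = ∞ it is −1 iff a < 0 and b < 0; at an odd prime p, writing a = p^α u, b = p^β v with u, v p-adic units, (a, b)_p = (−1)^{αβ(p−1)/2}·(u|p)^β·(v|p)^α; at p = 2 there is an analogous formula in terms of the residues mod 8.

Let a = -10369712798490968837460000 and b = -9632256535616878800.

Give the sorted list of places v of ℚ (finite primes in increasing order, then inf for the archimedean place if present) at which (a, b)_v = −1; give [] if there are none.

(a, b) ≡ (-62618946, -7917) mod (ℚ^×)²; places V = {2, 3, 5, 7, 13, 19, 29, 31, 47, ∞}.
(a,b)_31: α=3, u≡5; β=2, v≡25 (mod 31); (5|31)=+1, (25|31)=+1; sign (−1)^0·+1^2·+1^3 = +1.
(a,b)_13: α=1, u≡4; β=1, v≡7 (mod 13); (4|13)=+1, (7|13)=-1; sign (−1)^0·+1^1·-1^1 = -1.
(a,b)_3: α=3, u≡1; β=5, v≡1 (mod 3); (1|3)=+1, (1|3)=+1; sign (−1)^1·+1^5·+1^3 = -1.
(a,b)_7: α=4, u≡1; β=3, v≡6 (mod 7); (1|7)=+1, (6|7)=-1; sign (−1)^0·+1^3·-1^4 = +1.
(a,b)_29: α=1, u≡15; β=1, v≡27 (mod 29); (15|29)=-1, (27|29)=-1; sign (−1)^0·-1^1·-1^1 = +1.
(a,b)_19: α=3, u≡5; β=2, v≡5 (mod 19); (5|19)=+1, (5|19)=+1; sign (−1)^0·+1^2·+1^3 = +1.
(a,b)_2: α=5, β=4; u≡7, v≡3 (mod 8); ε(u)ε(v)=1·1, αω(v)=5·1, βω(u)=4·0; sum ≡ 0  ⇒  +1.
(a,b)_∞: sgn(-62618946)=−, sgn(-7917)=−, so -1.
(a,b)_47: α=3, u≡29; β=2, v≡15 (mod 47); (29|47)=-1, (15|47)=-1; sign (−1)^0·-1^2·-1^3 = -1.
(a,b)_5: α=4, u≡4; β=2, v≡3 (mod 5); (4|5)=+1, (3|5)=-1; sign (−1)^0·+1^2·-1^4 = +1.
(-62618946, -7917 / ℚ) ramifies at {3, 13, 47, ∞}: a division algebra.

[3, 13, 47, inf]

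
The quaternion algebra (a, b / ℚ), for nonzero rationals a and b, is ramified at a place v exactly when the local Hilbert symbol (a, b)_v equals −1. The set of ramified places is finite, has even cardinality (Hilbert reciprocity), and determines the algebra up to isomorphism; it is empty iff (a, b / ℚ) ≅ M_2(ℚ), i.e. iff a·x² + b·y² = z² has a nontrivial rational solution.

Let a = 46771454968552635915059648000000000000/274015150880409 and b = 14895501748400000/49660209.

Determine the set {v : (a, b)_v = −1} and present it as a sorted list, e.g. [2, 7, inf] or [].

[2, 5, 17, 23, 31, 53]

Mod squares: a ≡ 527, b ≡ 44968910. Check v ∈ {∞, 2, 3, 5, 7, 13, 17, 23, 29, 31, 53}.
v=2: v_2(a)=18, v_2(b)=7; units ≡ 7, 7 (mod 8); ε·ε+αω+βω = 1·1+18·0+7·0 ≡ 1  ⇒  (a,b)_2 = -1.
v=17: a=17^3·(≡14), b=17^1·(≡15) mod 17; (14|17)=-1, (15|17)=+1; (−1)^{3·1·8}·(-1)^1·(+1)^3 = -1.
v=5: a=5^12·(≡2), b=5^5·(≡2) mod 5; (2|5)=-1, (2|5)=-1; (−1)^{12·5·2}·(-1)^5·(-1)^12 = -1.
v=29: a=29^-4·(≡9), b=29^-2·(≡17) mod 29; (9|29)=+1, (17|29)=-1; (−1)^{-4·-2·14}·(+1)^-2·(-1)^-4 = +1.
v=7: a=7^6·(≡1), b=7^3·(≡3) mod 7; (1|7)=+1, (3|7)=-1; (−1)^{6·3·3}·(+1)^3·(-1)^6 = +1.
v=23: a=23^2·(≡5), b=23^1·(≡8) mod 23; (5|23)=-1, (8|23)=+1; (−1)^{2·1·11}·(-1)^1·(+1)^2 = -1.
v=13: a=13^4·(≡2), b=13^2·(≡10) mod 13; (2|13)=-1, (10|13)=+1; (−1)^{4·2·6}·(-1)^2·(+1)^4 = +1.
v=3: a=3^-18·(≡2), b=3^-10·(≡2) mod 3; (2|3)=-1, (2|3)=-1; (−1)^{-18·-10·1}·(-1)^-10·(-1)^-18 = +1.
v=31: a=31^3·(≡29), b=31^1·(≡17) mod 31; (29|31)=-1, (17|31)=-1; (−1)^{3·1·15}·(-1)^1·(-1)^3 = -1.
v=∞: 527 > 0 and 44968910 > 0  ⇒  (a,b)_∞ = +1.
v=53: a=53^2·(≡34), b=53^1·(≡10) mod 53; (34|53)=-1, (10|53)=+1; (−1)^{2·1·26}·(-1)^1·(+1)^2 = -1.
|Ram(527, 44968910)| = 6, even; anisotropic at {2, 5, 17, 23, 31, 53}.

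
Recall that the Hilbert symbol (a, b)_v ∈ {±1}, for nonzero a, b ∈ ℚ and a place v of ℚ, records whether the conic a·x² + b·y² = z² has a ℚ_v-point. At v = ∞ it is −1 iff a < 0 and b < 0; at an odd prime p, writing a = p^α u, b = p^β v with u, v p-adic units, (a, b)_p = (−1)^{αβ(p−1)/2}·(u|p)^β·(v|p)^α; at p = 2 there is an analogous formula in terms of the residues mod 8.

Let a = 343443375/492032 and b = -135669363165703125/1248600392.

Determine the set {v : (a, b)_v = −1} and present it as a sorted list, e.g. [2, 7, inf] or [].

(a, b) ≡ (30, -10) mod (ℚ^×)²; places V = {2, 3, 5, 11, 13, 17, 29, 31, ∞}.
(a,b)_2: α=-9, β=-3; u≡7, v≡3 (mod 8); ε(u)ε(v)=1·1, αω(v)=-9·1, βω(u)=-3·0; sum ≡ 0  ⇒  +1.
(a,b)_∞: sgn(30)=+, sgn(-10)=−, so +1.
(a,b)_3: α=3, u≡1; β=10, v≡2 (mod 3); (1|3)=+1, (2|3)=-1; sign (−1)^0·+1^10·-1^3 = -1.
(a,b)_5: α=3, u≡1; β=7, v≡2 (mod 5); (1|5)=+1, (2|5)=-1; sign (−1)^0·+1^7·-1^3 = -1.
(a,b)_31: α=-2, u≡3; β=-4, v≡21 (mod 31); (3|31)=-1, (21|31)=-1; sign (−1)^0·-1^-4·-1^-2 = +1.
(a,b)_13: α=0, u≡10; β=-2, v≡1 (mod 13); (10|13)=+1, (1|13)=+1; sign (−1)^0·+1^-2·+1^0 = +1.
(a,b)_17: α=0, u≡8; β=2, v≡11 (mod 17); (8|17)=+1, (11|17)=-1; sign (−1)^0·+1^2·-1^0 = +1.
(a,b)_11: α=2, u≡6; β=2, v≡9 (mod 11); (6|11)=-1, (9|11)=+1; sign (−1)^0·-1^2·+1^2 = +1.
(a,b)_29: α=2, u≡24; β=2, v≡27 (mod 29); (24|29)=+1, (27|29)=-1; sign (−1)^0·+1^2·-1^2 = +1.
(30, -10 / ℚ) ramifies at {3, 5}: a division algebra.

[3, 5]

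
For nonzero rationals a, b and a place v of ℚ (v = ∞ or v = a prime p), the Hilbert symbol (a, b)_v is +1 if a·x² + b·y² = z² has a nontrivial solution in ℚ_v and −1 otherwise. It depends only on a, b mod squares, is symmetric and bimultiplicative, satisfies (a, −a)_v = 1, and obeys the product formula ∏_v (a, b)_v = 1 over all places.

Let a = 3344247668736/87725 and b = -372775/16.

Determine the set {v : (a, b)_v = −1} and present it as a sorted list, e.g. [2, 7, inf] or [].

(a, b) ≡ (432419, -14911) mod (ℚ^×)²; places V = {2, 3, 5, 11, 13, 29, 31, 37, ∞}.
(a,b)_13: α=3, u≡10; β=1, v≡1 (mod 13); (10|13)=+1, (1|13)=+1; sign (−1)^0·+1^1·+1^3 = +1.
(a,b)_37: α=1, u≡14; β=1, v≡34 (mod 37); (14|37)=-1, (34|37)=+1; sign (−1)^0·-1^1·+1^1 = -1.
(a,b)_2: α=14, β=-4; u≡3, v≡1 (mod 8); ε(u)ε(v)=1·0, αω(v)=14·0, βω(u)=-4·1; sum ≡ 0  ⇒  +1.
(a,b)_3: α=4, u≡2; β=0, v≡2 (mod 3); (2|3)=-1, (2|3)=-1; sign (−1)^0·-1^0·-1^4 = +1.
(a,b)_∞: sgn(432419)=+, sgn(-14911)=−, so +1.
(a,b)_5: α=-2, u≡4; β=2, v≡4 (mod 5); (4|5)=+1, (4|5)=+1; sign (−1)^0·+1^2·+1^-2 = +1.
(a,b)_11: α=-2, u≡4; β=0, v≡3 (mod 11); (4|11)=+1, (3|11)=+1; sign (−1)^0·+1^0·+1^-2 = +1.
(a,b)_29: α=-1, u≡22; β=0, v≡23 (mod 29); (22|29)=+1, (23|29)=+1; sign (−1)^0·+1^0·+1^-1 = +1.
(a,b)_31: α=1, u≡27; β=1, v≡6 (mod 31); (27|31)=-1, (6|31)=-1; sign (−1)^1·-1^1·-1^1 = -1.
|Ram(432419, -14911)| = 2, even; anisotropic at {31, 37}.

[31, 37]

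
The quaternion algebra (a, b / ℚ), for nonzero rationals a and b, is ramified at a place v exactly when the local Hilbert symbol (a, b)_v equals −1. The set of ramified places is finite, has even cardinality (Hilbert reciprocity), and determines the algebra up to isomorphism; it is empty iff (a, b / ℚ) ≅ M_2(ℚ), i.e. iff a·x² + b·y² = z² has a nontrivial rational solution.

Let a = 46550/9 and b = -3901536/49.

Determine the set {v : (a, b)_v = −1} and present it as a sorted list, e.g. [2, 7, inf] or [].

[19, 23]

(a, b) ≡ (38, -27094) mod (ℚ^×)²; places V = {2, 3, 5, 7, 19, 23, 31, ∞}.
(a,b)_2: α=1, β=5; u≡3, v≡5 (mod 8); ε(u)ε(v)=1·0, αω(v)=1·1, βω(u)=5·1; sum ≡ 0  ⇒  +1.
(a,b)_3: α=-2, u≡2; β=2, v≡2 (mod 3); (2|3)=-1, (2|3)=-1; sign (−1)^0·-1^2·-1^-2 = +1.
(a,b)_23: α=0, u≡10; β=1, v≡13 (mod 23); (10|23)=-1, (13|23)=+1; sign (−1)^0·-1^1·+1^0 = -1.
(a,b)_∞: sgn(38)=+, sgn(-27094)=−, so +1.
(a,b)_31: α=0, u≡9; β=1, v≡14 (mod 31); (9|31)=+1, (14|31)=+1; sign (−1)^0·+1^1·+1^0 = +1.
(a,b)_7: α=2, u≡6; β=-2, v≡5 (mod 7); (6|7)=-1, (5|7)=-1; sign (−1)^0·-1^-2·-1^2 = +1.
(a,b)_5: α=2, u≡3; β=0, v≡1 (mod 5); (3|5)=-1, (1|5)=+1; sign (−1)^0·-1^0·+1^2 = +1.
(a,b)_19: α=1, u≡2; β=1, v≡18 (mod 19); (2|19)=-1, (18|19)=-1; sign (−1)^1·-1^1·-1^1 = -1.
Ram(38, -27094) = {19, 23}; no ℚ_19-point on the conic.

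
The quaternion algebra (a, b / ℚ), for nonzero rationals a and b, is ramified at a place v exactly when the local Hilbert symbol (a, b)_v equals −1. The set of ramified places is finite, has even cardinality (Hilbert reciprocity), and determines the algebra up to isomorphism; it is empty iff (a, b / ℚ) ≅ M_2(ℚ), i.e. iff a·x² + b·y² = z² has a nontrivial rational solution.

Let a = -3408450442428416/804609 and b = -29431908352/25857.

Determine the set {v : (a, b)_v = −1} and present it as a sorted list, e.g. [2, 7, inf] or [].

(a, b) ≡ (-11, -11186) mod (ℚ^×)²; places V = {2, 3, 7, 11, 13, 17, 19, 23, 47, ∞}.
(a,b)_11: α=3, u≡6; β=2, v≡1 (mod 11); (6|11)=-1, (1|11)=+1; sign (−1)^0·-1^2·+1^3 = +1.
(a,b)_47: α=2, u≡1; β=1, v≡31 (mod 47); (1|47)=+1, (31|47)=-1; sign (−1)^0·+1^1·-1^2 = +1.
(a,b)_7: α=2, u≡3; β=1, v≡6 (mod 7); (3|7)=-1, (6|7)=-1; sign (−1)^0·-1^1·-1^2 = -1.
(a,b)_17: α=0, u≡6; β=-1, v≡3 (mod 17); (6|17)=-1, (3|17)=-1; sign (−1)^0·-1^-1·-1^0 = -1.
(a,b)_23: α=-2, u≡18; β=0, v≡22 (mod 23); (18|23)=+1, (22|23)=-1; sign (−1)^0·+1^0·-1^-2 = +1.
(a,b)_19: α=2, u≡3; β=2, v≡11 (mod 19); (3|19)=-1, (11|19)=+1; sign (−1)^0·-1^2·+1^2 = +1.
(a,b)_2: α=16, β=11; u≡5, v≡7 (mod 8); ε(u)ε(v)=0·1, αω(v)=16·0, βω(u)=11·1; sum ≡ 1  ⇒  -1.
(a,b)_∞: sgn(-11)=−, sgn(-11186)=−, so -1.
(a,b)_13: α=-2, u≡6; β=-2, v≡5 (mod 13); (6|13)=-1, (5|13)=-1; sign (−1)^0·-1^-2·-1^-2 = +1.
(a,b)_3: α=-2, u≡1; β=-2, v≡1 (mod 3); (1|3)=+1, (1|3)=+1; sign (−1)^0·+1^-2·+1^-2 = +1.
(-11, -11186 / ℚ) ramifies at {2, 7, 17, ∞}: a division algebra.

[2, 7, 17, inf]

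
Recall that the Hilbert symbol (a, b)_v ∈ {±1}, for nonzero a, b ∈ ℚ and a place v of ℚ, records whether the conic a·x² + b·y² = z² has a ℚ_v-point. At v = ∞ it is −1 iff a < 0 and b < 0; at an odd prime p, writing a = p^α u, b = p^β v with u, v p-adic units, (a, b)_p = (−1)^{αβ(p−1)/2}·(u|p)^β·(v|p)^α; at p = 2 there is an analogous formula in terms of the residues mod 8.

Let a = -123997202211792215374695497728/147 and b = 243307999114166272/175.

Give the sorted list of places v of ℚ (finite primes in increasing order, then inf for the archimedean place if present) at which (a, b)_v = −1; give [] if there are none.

Mod squares: a ≡ -236379, b ≡ 4186. Check v ∈ {∞, 2, 3, 5, 7, 11, 13, 19, 23, 29}.
v=5: a=5^0·(≡1), b=5^-2·(≡1) mod 5; (1|5)=+1, (1|5)=+1; (−1)^{0·-2·2}·(+1)^-2·(+1)^0 = +1.
v=3: a=3^-1·(≡2), b=3^0·(≡1) mod 3; (2|3)=-1, (1|3)=+1; (−1)^{-1·0·1}·(-1)^0·(+1)^-1 = +1.
v=23: a=23^2·(≡11), b=23^1·(≡17) mod 23; (11|23)=-1, (17|23)=-1; (−1)^{2·1·11}·(-1)^1·(-1)^2 = -1.
v=13: a=13^7·(≡1), b=13^3·(≡12) mod 13; (1|13)=+1, (12|13)=+1; (−1)^{7·3·6}·(+1)^3·(+1)^7 = +1.
v=7: a=7^-2·(≡1), b=7^-1·(≡5) mod 7; (1|7)=+1, (5|7)=-1; (−1)^{-2·-1·3}·(+1)^-1·(-1)^-2 = +1.
v=29: a=29^3·(≡11), b=29^2·(≡26) mod 29; (11|29)=-1, (26|29)=-1; (−1)^{3·2·14}·(-1)^2·(-1)^3 = -1.
v=∞: -236379 < 0 and 4186 > 0  ⇒  (a,b)_∞ = +1.
v=11: a=11^3·(≡5), b=11^2·(≡10) mod 11; (5|11)=+1, (10|11)=-1; (−1)^{3·2·5}·(+1)^2·(-1)^3 = -1.
v=19: a=19^3·(≡9), b=19^2·(≡1) mod 19; (9|19)=+1, (1|19)=+1; (−1)^{3·2·9}·(+1)^2·(+1)^3 = +1.
v=2: v_2(a)=24, v_2(b)=17; units ≡ 5, 5 (mod 8); ε·ε+αω+βω = 0·0+24·1+17·1 ≡ 1  ⇒  (a,b)_2 = -1.
Ram(-236379, 4186) = {2, 11, 23, 29}; no ℚ_2-point on the conic.

[2, 11, 23, 29]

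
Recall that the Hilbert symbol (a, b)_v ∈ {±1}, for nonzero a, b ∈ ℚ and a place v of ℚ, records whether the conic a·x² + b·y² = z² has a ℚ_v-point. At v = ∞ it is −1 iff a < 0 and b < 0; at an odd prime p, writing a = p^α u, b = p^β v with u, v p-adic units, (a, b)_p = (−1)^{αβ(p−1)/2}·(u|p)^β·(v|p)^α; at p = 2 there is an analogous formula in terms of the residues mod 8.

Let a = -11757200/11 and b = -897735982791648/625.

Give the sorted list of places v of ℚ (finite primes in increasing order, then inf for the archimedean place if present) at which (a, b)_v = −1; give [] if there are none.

[2, 3, 19, inf]

(a, b) ≡ (-323323, -16302) mod (ℚ^×)²; places V = {2, 3, 5, 7, 11, 13, 17, 19, 29, ∞}.
(a,b)_3: α=0, u≡2; β=1, v≡2 (mod 3); (2|3)=-1, (2|3)=-1; sign (−1)^0·-1^1·-1^0 = -1.
(a,b)_∞: sgn(-323323)=−, sgn(-16302)=−, so -1.
(a,b)_19: α=1, u≡1; β=1, v≡11 (mod 19); (1|19)=+1, (11|19)=+1; sign (−1)^1·+1^1·+1^1 = -1.
(a,b)_17: α=1, u≡1; β=4, v≡13 (mod 17); (1|17)=+1, (13|17)=+1; sign (−1)^0·+1^4·+1^1 = +1.
(a,b)_11: α=-1, u≡7; β=1, v≡1 (mod 11); (7|11)=-1, (1|11)=+1; sign (−1)^1·-1^1·+1^-1 = +1.
(a,b)_13: α=1, u≡8; β=1, v≡6 (mod 13); (8|13)=-1, (6|13)=-1; sign (−1)^0·-1^1·-1^1 = +1.
(a,b)_29: α=0, u≡14; β=2, v≡7 (mod 29); (14|29)=-1, (7|29)=+1; sign (−1)^0·-1^2·+1^0 = +1.
(a,b)_2: α=4, β=5; u≡5, v≡1 (mod 8); ε(u)ε(v)=0·0, αω(v)=4·0, βω(u)=5·1; sum ≡ 1  ⇒  -1.
(a,b)_7: α=1, u≡2; β=2, v≡4 (mod 7); (2|7)=+1, (4|7)=+1; sign (−1)^0·+1^2·+1^1 = +1.
(a,b)_5: α=2, u≡2; β=-4, v≡2 (mod 5); (2|5)=-1, (2|5)=-1; sign (−1)^0·-1^-4·-1^2 = +1.
|Ram(-323323, -16302)| = 4, even; anisotropic at {2, 3, 19, ∞}.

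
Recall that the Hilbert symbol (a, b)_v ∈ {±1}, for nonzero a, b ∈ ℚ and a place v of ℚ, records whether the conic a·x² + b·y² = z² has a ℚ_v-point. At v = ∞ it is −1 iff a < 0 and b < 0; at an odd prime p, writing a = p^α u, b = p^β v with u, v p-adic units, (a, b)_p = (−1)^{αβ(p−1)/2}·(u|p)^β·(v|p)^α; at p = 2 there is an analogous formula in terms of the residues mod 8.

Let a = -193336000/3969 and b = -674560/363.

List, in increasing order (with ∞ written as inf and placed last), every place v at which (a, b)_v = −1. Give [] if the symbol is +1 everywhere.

[3, 5, 31, inf]

Mod squares: a ≡ -715, b ≡ -7905. Check v ∈ {∞, 2, 3, 5, 7, 11, 13, 17, 31}.
v=3: a=3^-4·(≡2), b=3^-1·(≡2) mod 3; (2|3)=-1, (2|3)=-1; (−1)^{-4·-1·1}·(-1)^-1·(-1)^-4 = -1.
v=31: a=31^0·(≡26), b=31^1·(≡17) mod 31; (26|31)=-1, (17|31)=-1; (−1)^{0·1·15}·(-1)^1·(-1)^0 = -1.
v=∞: -715 < 0 and -7905 < 0  ⇒  (a,b)_∞ = -1.
v=17: a=17^0·(≡13), b=17^1·(≡11) mod 17; (13|17)=+1, (11|17)=-1; (−1)^{0·1·8}·(+1)^1·(-1)^0 = +1.
v=5: a=5^3·(≡3), b=5^1·(≡1) mod 5; (3|5)=-1, (1|5)=+1; (−1)^{3·1·2}·(-1)^1·(+1)^3 = -1.
v=13: a=13^3·(≡9), b=13^0·(≡3) mod 13; (9|13)=+1, (3|13)=+1; (−1)^{3·0·6}·(+1)^0·(+1)^3 = +1.
v=2: v_2(a)=6, v_2(b)=8; units ≡ 5, 7 (mod 8); ε·ε+αω+βω = 0·1+6·0+8·1 ≡ 0  ⇒  (a,b)_2 = +1.
v=7: a=7^-2·(≡6), b=7^0·(≡5) mod 7; (6|7)=-1, (5|7)=-1; (−1)^{-2·0·3}·(-1)^0·(-1)^-2 = +1.
v=11: a=11^1·(≡1), b=11^-2·(≡5) mod 11; (1|11)=+1, (5|11)=+1; (−1)^{1·-2·5}·(+1)^-2·(+1)^1 = +1.
Ram(-715, -7905) = {3, 5, 31, ∞}; no ℚ_3-point on the conic.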